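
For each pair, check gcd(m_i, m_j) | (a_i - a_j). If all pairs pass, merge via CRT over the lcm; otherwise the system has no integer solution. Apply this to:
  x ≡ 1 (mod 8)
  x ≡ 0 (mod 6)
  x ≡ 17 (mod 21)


Moduli 8, 6, 21 are not pairwise coprime, so CRT works modulo lcm(m_i) when all pairwise compatibility conditions hold.
Pairwise compatibility: gcd(m_i, m_j) must divide a_i - a_j for every pair.
Merge one congruence at a time:
  Start: x ≡ 1 (mod 8).
  Combine with x ≡ 0 (mod 6): gcd(8, 6) = 2, and 0 - 1 = -1 is NOT divisible by 2.
    ⇒ system is inconsistent (no integer solution).

No solution (the system is inconsistent).


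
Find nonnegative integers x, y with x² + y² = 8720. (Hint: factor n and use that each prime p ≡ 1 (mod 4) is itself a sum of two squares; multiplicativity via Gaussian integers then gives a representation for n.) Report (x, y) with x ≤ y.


Step 1: Factor n = 8720 = 2^4 · 5 · 109.
Step 2: Check the mod-4 condition on each prime factor: 2 = 2 (special); 5 ≡ 1 (mod 4), exponent 1; 109 ≡ 1 (mod 4), exponent 1.
All primes ≡ 3 (mod 4) appear to even exponent (or don't appear), so by the two-squares theorem n IS expressible as a sum of two squares.
Step 3: Build a representation. Group n = k² · m with k = 4 and m = 5 · 109 = 545 (a product of primes ≡ 1 (mod 4)); a representation of m scales to one of n via (k·x)² + (k·y)² = k²(x² + y²). Each prime p ≡ 1 (mod 4) is itself a sum of two squares; find a² by testing p − a² for a perfect square:
  5: 5 − 1² = 4 = 2² ⇒ 5 = 1² + 2².
  109: 109 − 1² = 108, 109 − 2² = 105, 109 − 3² = 100 = 10² ⇒ 109 = 3² + 10².
  Combine using the Brahmagupta–Fibonacci identity (a² + b²)(c² + d²) = (ac − bd)² + (ad + bc)² = (ac + bd)² + (ad − bc)²:
  5 · 109 = 545: from (1² + 2²)(3² + 10²), take (1·3 − 2·10, 1·10 + 2·3) = (3 − 20, 10 + 6) = (-17, 16); dropping signs (only squares matter) gives (17, 16); check 17² + 16² = 289 + 256 = 545 ✓.
  Scale by k = 4: (4·17, 4·16) = (68, 64).
Step 4: Order so x ≤ y and verify: 64² + 68² = 4096 + 4624 = 8720 = n. ✓

n = 8720 = 64² + 68² (one valid representation with x ≤ y).


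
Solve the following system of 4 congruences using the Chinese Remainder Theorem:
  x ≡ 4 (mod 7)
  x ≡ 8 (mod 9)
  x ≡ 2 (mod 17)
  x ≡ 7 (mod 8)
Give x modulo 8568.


Product of moduli M = 7 · 9 · 17 · 8 = 8568.
Merge one congruence at a time:
  Start: x ≡ 4 (mod 7).
  Combine with x ≡ 8 (mod 9); new modulus lcm = 63.
    Write x = 4 + 7·t and substitute into x ≡ 8 (mod 9): 7·t ≡ 8 − 4 = 4 (mod 9).
    The inverse of 7 mod 9 is 4 (since 7·4 = 28 = 3·9 + 1), so t ≡ 4·4 = 16 ≡ 7 (mod 9).
    Then x = 4 + 7·7 = 53, valid modulo lcm(7, 9) = 63: x ≡ 53 (mod 63).
  Combine with x ≡ 2 (mod 17); new modulus lcm = 1071.
    Write x = 53 + 63·t and substitute into x ≡ 2 (mod 17): 63·t ≡ 2 − 53 = -51 (mod 17).
    Reduce coefficients mod 17: 12·t ≡ 0 (mod 17).
    The inverse of 12 mod 17 is 10 (since 12·10 = 120 = 7·17 + 1), so t ≡ 10·0 = 0 ≡ 0 (mod 17).
    Then x = 53 + 63·0 = 53, valid modulo lcm(63, 17) = 1071: x ≡ 53 (mod 1071).
  Combine with x ≡ 7 (mod 8); new modulus lcm = 8568.
    Write x = 53 + 1071·t and substitute into x ≡ 7 (mod 8): 1071·t ≡ 7 − 53 = -46 (mod 8).
    Reduce coefficients mod 8: 7·t ≡ 2 (mod 8).
    The inverse of 7 mod 8 is 7 (since 7·7 = 49 = 6·8 + 1), so t ≡ 7·2 = 14 ≡ 6 (mod 8).
    Then x = 53 + 1071·6 = 6479, valid modulo lcm(1071, 8) = 8568: x ≡ 6479 (mod 8568).
Verify against each original: 6479 mod 7 = 4, 6479 mod 9 = 8, 6479 mod 17 = 2, 6479 mod 8 = 7.

x ≡ 6479 (mod 8568).


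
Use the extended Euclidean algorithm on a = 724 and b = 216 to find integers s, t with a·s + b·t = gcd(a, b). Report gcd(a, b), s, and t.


Euclidean algorithm on (724, 216) — divide until remainder is 0:
  724 = 3 · 216 + 76
  216 = 2 · 76 + 64
  76 = 1 · 64 + 12
  64 = 5 · 12 + 4
  12 = 3 · 4 + 0
gcd(724, 216) = 4.
Track Bezout coefficients alongside the remainders: start with r₀ = 724 = a·1 + b·0 (s = 1, t = 0) and r₁ = 216 = a·0 + b·1 (s = 0, t = 1); each new remainder r_{k+1} = r_{k-1} − q_k·r_k inherits s_{k+1} = s_{k-1} − q_k·s_k, t_{k+1} = t_{k-1} − q_k·t_k, so r_k = a·s_k + b·t_k at every step:
  q = 3: r = 76, s = 1 − 3·0 = 1, t = 0 − 3·1 = -3  (check: 724·1 + 216·(-3) = 76)
  q = 2: r = 64, s = 0 − 2·1 = -2, t = 1 − 2·(-3) = 7  (check: 724·(-2) + 216·7 = 64)
  q = 1: r = 12, s = 1 − 1·(-2) = 3, t = -3 − 1·7 = -10  (check: 724·3 + 216·(-10) = 12)
  q = 5: r = 4, s = -2 − 5·3 = -17, t = 7 − 5·(-10) = 57  (check: 724·(-17) + 216·57 = 4)
The row with r = 4 (the gcd) gives the Bezout coefficients s = -17, t = 57.
Result: 724 · (-17) + 216 · (57) = 4.

gcd(724, 216) = 4; s = -17, t = 57 (check: 724·(-17) + 216·57 = 4).


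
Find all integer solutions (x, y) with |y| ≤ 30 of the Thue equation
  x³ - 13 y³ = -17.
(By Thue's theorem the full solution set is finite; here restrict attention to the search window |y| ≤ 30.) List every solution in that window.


The equation is x³ - 13y³ = -17. For fixed y, x³ = 13·y³ − 17, so a solution requires the RHS to be a perfect cube.
Strategy: iterate y from -30 to 30, compute RHS = 13·y³ − 17, and check whether it is a (positive or negative) perfect cube.
Check small values of y:
  y = 0: RHS = -17 is not a perfect cube.
  y = 1: RHS = -4 is not a perfect cube.
  y = -1: RHS = -30 is not a perfect cube.
  y = 2: RHS = 87 is not a perfect cube.
  y = -2: RHS = -121 is not a perfect cube.
  y = 3: RHS = 334 is not a perfect cube.
  y = -3: RHS = -368 is not a perfect cube.
Continuing the search up to |y| = 30 finds no solutions either.
No (x, y) in the scanned range satisfies the equation.

No integer solutions with |y| ≤ 30.


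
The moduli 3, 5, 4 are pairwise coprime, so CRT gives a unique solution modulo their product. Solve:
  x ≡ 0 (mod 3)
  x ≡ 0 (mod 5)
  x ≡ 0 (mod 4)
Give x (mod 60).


Moduli 3, 5, 4 are pairwise coprime; by CRT there is a unique solution modulo M = 3 · 5 · 4 = 60.
Solve pairwise, accumulating the modulus:
  Start with x ≡ 0 (mod 3).
  Combine with x ≡ 0 (mod 5): since gcd(3, 5) = 1, we get a unique residue mod 15.
    Write x = 0 + 3·t and substitute into x ≡ 0 (mod 5): 3·t ≡ 0 − 0 = 0 (mod 5).
    The inverse of 3 mod 5 is 2 (since 3·2 = 6 = 1·5 + 1), so t ≡ 2·0 = 0 ≡ 0 (mod 5).
    Then x = 0 + 3·0 = 0, valid modulo lcm(3, 5) = 15: x ≡ 0 (mod 15).
  Combine with x ≡ 0 (mod 4): since gcd(15, 4) = 1, we get a unique residue mod 60.
    Write x = 0 + 15·t and substitute into x ≡ 0 (mod 4): 15·t ≡ 0 − 0 = 0 (mod 4).
    Reduce coefficients mod 4: 3·t ≡ 0 (mod 4).
    The inverse of 3 mod 4 is 3 (since 3·3 = 9 = 2·4 + 1), so t ≡ 3·0 = 0 ≡ 0 (mod 4).
    Then x = 0 + 15·0 = 0, valid modulo lcm(15, 4) = 60: x ≡ 0 (mod 60).
Verify: 0 mod 3 = 0 ✓, 0 mod 5 = 0 ✓, 0 mod 4 = 0 ✓.

x ≡ 0 (mod 60).


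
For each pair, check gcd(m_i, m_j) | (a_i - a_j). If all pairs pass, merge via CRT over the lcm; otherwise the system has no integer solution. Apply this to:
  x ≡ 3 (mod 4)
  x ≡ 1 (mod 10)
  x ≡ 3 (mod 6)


Moduli 4, 10, 6 are not pairwise coprime, so CRT works modulo lcm(m_i) when all pairwise compatibility conditions hold.
Pairwise compatibility: gcd(m_i, m_j) must divide a_i - a_j for every pair.
Merge one congruence at a time:
  Start: x ≡ 3 (mod 4).
  Combine with x ≡ 1 (mod 10): gcd(4, 10) = 2; 1 - 3 = -2, which IS divisible by 2, so compatible.
    Write x = 3 + 4·t and substitute into x ≡ 1 (mod 10): 4·t ≡ 1 − 3 = -2 (mod 10).
    Divide the congruence (and modulus) by g = 2: 2·t ≡ -1 (mod 5).
    Reduce coefficients mod 5: 2·t ≡ 4 (mod 5).
    The inverse of 2 mod 5 is 3 (since 2·3 = 6 = 1·5 + 1), so t ≡ 3·4 = 12 ≡ 2 (mod 5).
    Then x = 3 + 4·2 = 11, valid modulo lcm(4, 10) = 20: x ≡ 11 (mod 20).
  Combine with x ≡ 3 (mod 6): gcd(20, 6) = 2; 3 - 11 = -8, which IS divisible by 2, so compatible.
    Write x = 11 + 20·t and substitute into x ≡ 3 (mod 6): 20·t ≡ 3 − 11 = -8 (mod 6).
    Divide the congruence (and modulus) by g = 2: 10·t ≡ -4 (mod 3).
    Reduce coefficients mod 3: 1·t ≡ 2 (mod 3).
    So t ≡ 2 (mod 3).
    Then x = 11 + 20·2 = 51, valid modulo lcm(20, 6) = 60: x ≡ 51 (mod 60).
Verify: 51 mod 4 = 3, 51 mod 10 = 1, 51 mod 6 = 3.

x ≡ 51 (mod 60).


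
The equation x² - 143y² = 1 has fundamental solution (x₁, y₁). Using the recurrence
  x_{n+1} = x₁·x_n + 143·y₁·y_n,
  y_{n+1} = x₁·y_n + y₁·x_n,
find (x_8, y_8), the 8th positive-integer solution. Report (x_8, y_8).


Step 1: Find the fundamental solution (x₁, y₁) of x² - 143y² = 1.
  Expand √143 as a continued fraction. a₀ = ⌊√143⌋ = 11; iterate m_{k+1} = d_k·a_k − m_k, d_{k+1} = (143 − m_{k+1}²)/d_k, a_{k+1} = ⌊(a₀ + m_{k+1})/d_{k+1}⌋ (starting m₀ = 0, d₀ = 1), with convergents p_k = a_k·p_{k-1} + p_{k-2}, q_k = a_k·q_{k-1} + q_{k-2} (p₋₁ = 1, q₋₁ = 0):
  k = 0: a₀ = 11; p₀/q₀ = 11/1; p₀² − 143·q₀² = 121 − 143 = -22.
  k = 1: m = 11, d = 22, a = ⌊(11 + 11)/22⌋ = 1; p/q = (1·11 + 1)/(1·1 + 0) = 12/1; p² − 143·q² = 144 − 143 = 1.
  The first convergent with p² − 143·q² = 1 gives the fundamental solution (x₁, y₁) = (12, 1).
Step 2: Apply the recurrence (x_{n+1}, y_{n+1}) = (x₁x_n + 143y₁y_n, x₁y_n + y₁x_n) repeatedly.
  From (x_1, y_1) = (12, 1): x_2 = 12·12 + 143·1·1 = 287; y_2 = 12·1 + 1·12 = 24.
  From (x_2, y_2) = (287, 24): x_3 = 12·287 + 143·1·24 = 6876; y_3 = 12·24 + 1·287 = 575.
  From (x_3, y_3) = (6876, 575): x_4 = 12·6876 + 143·1·575 = 164737; y_4 = 12·575 + 1·6876 = 13776.
  From (x_4, y_4) = (164737, 13776): x_5 = 12·164737 + 143·1·13776 = 3946812; y_5 = 12·13776 + 1·164737 = 330049.
  From (x_5, y_5) = (3946812, 330049): x_6 = 12·3946812 + 143·1·330049 = 94558751; y_6 = 12·330049 + 1·3946812 = 7907400.
  From (x_6, y_6) = (94558751, 7907400): x_7 = 12·94558751 + 143·1·7907400 = 2265463212; y_7 = 12·7907400 + 1·94558751 = 189447551.
  From (x_7, y_7) = (2265463212, 189447551): x_8 = 12·2265463212 + 143·1·189447551 = 54276558337; y_8 = 12·189447551 + 1·2265463212 = 4538833824.
Step 3: Verify x_8² - 143·y_8² = 2945944784909764205569 - 2945944784909764205568 = 1 (should be 1). ✓

(x_1, y_1) = (12, 1); (x_8, y_8) = (54276558337, 4538833824).


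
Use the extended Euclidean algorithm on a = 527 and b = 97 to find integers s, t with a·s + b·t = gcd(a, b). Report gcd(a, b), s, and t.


Euclidean algorithm on (527, 97) — divide until remainder is 0:
  527 = 5 · 97 + 42
  97 = 2 · 42 + 13
  42 = 3 · 13 + 3
  13 = 4 · 3 + 1
  3 = 3 · 1 + 0
gcd(527, 97) = 1.
Track Bezout coefficients alongside the remainders: start with r₀ = 527 = a·1 + b·0 (s = 1, t = 0) and r₁ = 97 = a·0 + b·1 (s = 0, t = 1); each new remainder r_{k+1} = r_{k-1} − q_k·r_k inherits s_{k+1} = s_{k-1} − q_k·s_k, t_{k+1} = t_{k-1} − q_k·t_k, so r_k = a·s_k + b·t_k at every step:
  q = 5: r = 42, s = 1 − 5·0 = 1, t = 0 − 5·1 = -5  (check: 527·1 + 97·(-5) = 42)
  q = 2: r = 13, s = 0 − 2·1 = -2, t = 1 − 2·(-5) = 11  (check: 527·(-2) + 97·11 = 13)
  q = 3: r = 3, s = 1 − 3·(-2) = 7, t = -5 − 3·11 = -38  (check: 527·7 + 97·(-38) = 3)
  q = 4: r = 1, s = -2 − 4·7 = -30, t = 11 − 4·(-38) = 163  (check: 527·(-30) + 97·163 = 1)
The row with r = 1 (the gcd) gives the Bezout coefficients s = -30, t = 163.
Result: 527 · (-30) + 97 · (163) = 1.

gcd(527, 97) = 1; s = -30, t = 163 (check: 527·(-30) + 97·163 = 1).


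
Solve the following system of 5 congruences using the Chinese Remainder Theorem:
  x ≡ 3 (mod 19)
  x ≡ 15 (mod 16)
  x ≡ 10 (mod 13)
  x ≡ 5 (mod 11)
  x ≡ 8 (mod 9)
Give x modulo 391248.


Product of moduli M = 19 · 16 · 13 · 11 · 9 = 391248.
Merge one congruence at a time:
  Start: x ≡ 3 (mod 19).
  Combine with x ≡ 15 (mod 16); new modulus lcm = 304.
    Write x = 3 + 19·t and substitute into x ≡ 15 (mod 16): 19·t ≡ 15 − 3 = 12 (mod 16).
    Reduce coefficients mod 16: 3·t ≡ 12 (mod 16).
    The inverse of 3 mod 16 is 11 (since 3·11 = 33 = 2·16 + 1), so t ≡ 11·12 = 132 ≡ 4 (mod 16).
    Then x = 3 + 19·4 = 79, valid modulo lcm(19, 16) = 304: x ≡ 79 (mod 304).
  Combine with x ≡ 10 (mod 13); new modulus lcm = 3952.
    Write x = 79 + 304·t and substitute into x ≡ 10 (mod 13): 304·t ≡ 10 − 79 = -69 (mod 13).
    Reduce coefficients mod 13: 5·t ≡ 9 (mod 13).
    The inverse of 5 mod 13 is 8 (since 5·8 = 40 = 3·13 + 1), so t ≡ 8·9 = 72 ≡ 7 (mod 13).
    Then x = 79 + 304·7 = 2207, valid modulo lcm(304, 13) = 3952: x ≡ 2207 (mod 3952).
  Combine with x ≡ 5 (mod 11); new modulus lcm = 43472.
    Write x = 2207 + 3952·t and substitute into x ≡ 5 (mod 11): 3952·t ≡ 5 − 2207 = -2202 (mod 11).
    Reduce coefficients mod 11: 3·t ≡ 9 (mod 11).
    The inverse of 3 mod 11 is 4 (since 3·4 = 12 = 1·11 + 1), so t ≡ 4·9 = 36 ≡ 3 (mod 11).
    Then x = 2207 + 3952·3 = 14063, valid modulo lcm(3952, 11) = 43472: x ≡ 14063 (mod 43472).
  Combine with x ≡ 8 (mod 9); new modulus lcm = 391248.
    Write x = 14063 + 43472·t and substitute into x ≡ 8 (mod 9): 43472·t ≡ 8 − 14063 = -14055 (mod 9).
    Reduce coefficients mod 9: 2·t ≡ 3 (mod 9).
    The inverse of 2 mod 9 is 5 (since 2·5 = 10 = 1·9 + 1), so t ≡ 5·3 = 15 ≡ 6 (mod 9).
    Then x = 14063 + 43472·6 = 274895, valid modulo lcm(43472, 9) = 391248: x ≡ 274895 (mod 391248).
Verify against each original: 274895 mod 19 = 3, 274895 mod 16 = 15, 274895 mod 13 = 10, 274895 mod 11 = 5, 274895 mod 9 = 8.

x ≡ 274895 (mod 391248).


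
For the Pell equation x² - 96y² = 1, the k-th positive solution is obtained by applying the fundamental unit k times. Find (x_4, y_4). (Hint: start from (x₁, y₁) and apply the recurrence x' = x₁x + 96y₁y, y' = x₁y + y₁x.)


Step 1: Find the fundamental solution (x₁, y₁) of x² - 96y² = 1.
  Expand √96 as a continued fraction. a₀ = ⌊√96⌋ = 9; iterate m_{k+1} = d_k·a_k − m_k, d_{k+1} = (96 − m_{k+1}²)/d_k, a_{k+1} = ⌊(a₀ + m_{k+1})/d_{k+1}⌋ (starting m₀ = 0, d₀ = 1), with convergents p_k = a_k·p_{k-1} + p_{k-2}, q_k = a_k·q_{k-1} + q_{k-2} (p₋₁ = 1, q₋₁ = 0):
  k = 0: a₀ = 9; p₀/q₀ = 9/1; p₀² − 96·q₀² = 81 − 96 = -15.
  k = 1: m = 9, d = 15, a = ⌊(9 + 9)/15⌋ = 1; p/q = (1·9 + 1)/(1·1 + 0) = 10/1; p² − 96·q² = 100 − 96 = 4.
  k = 2: m = 6, d = 4, a = ⌊(9 + 6)/4⌋ = 3; p/q = (3·10 + 9)/(3·1 + 1) = 39/4; p² − 96·q² = 1521 − 1536 = -15.
  k = 3: m = 6, d = 15, a = ⌊(9 + 6)/15⌋ = 1; p/q = (1·39 + 10)/(1·4 + 1) = 49/5; p² − 96·q² = 2401 − 2400 = 1.
  The first convergent with p² − 96·q² = 1 gives the fundamental solution (x₁, y₁) = (49, 5).
Step 2: Apply the recurrence (x_{n+1}, y_{n+1}) = (x₁x_n + 96y₁y_n, x₁y_n + y₁x_n) repeatedly.
  From (x_1, y_1) = (49, 5): x_2 = 49·49 + 96·5·5 = 4801; y_2 = 49·5 + 5·49 = 490.
  From (x_2, y_2) = (4801, 490): x_3 = 49·4801 + 96·5·490 = 470449; y_3 = 49·490 + 5·4801 = 48015.
  From (x_3, y_3) = (470449, 48015): x_4 = 49·470449 + 96·5·48015 = 46099201; y_4 = 49·48015 + 5·470449 = 4704980.
Step 3: Verify x_4² - 96·y_4² = 2125136332838401 - 2125136332838400 = 1 (should be 1). ✓

(x_1, y_1) = (49, 5); (x_4, y_4) = (46099201, 4704980).


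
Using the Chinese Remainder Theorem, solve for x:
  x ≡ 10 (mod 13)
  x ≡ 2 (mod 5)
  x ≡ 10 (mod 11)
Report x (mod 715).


Moduli 13, 5, 11 are pairwise coprime; by CRT there is a unique solution modulo M = 13 · 5 · 11 = 715.
Solve pairwise, accumulating the modulus:
  Start with x ≡ 10 (mod 13).
  Combine with x ≡ 2 (mod 5): since gcd(13, 5) = 1, we get a unique residue mod 65.
    Write x = 10 + 13·t and substitute into x ≡ 2 (mod 5): 13·t ≡ 2 − 10 = -8 (mod 5).
    Reduce coefficients mod 5: 3·t ≡ 2 (mod 5).
    The inverse of 3 mod 5 is 2 (since 3·2 = 6 = 1·5 + 1), so t ≡ 2·2 = 4 ≡ 4 (mod 5).
    Then x = 10 + 13·4 = 62, valid modulo lcm(13, 5) = 65: x ≡ 62 (mod 65).
  Combine with x ≡ 10 (mod 11): since gcd(65, 11) = 1, we get a unique residue mod 715.
    Write x = 62 + 65·t and substitute into x ≡ 10 (mod 11): 65·t ≡ 10 − 62 = -52 (mod 11).
    Reduce coefficients mod 11: 10·t ≡ 3 (mod 11).
    The inverse of 10 mod 11 is 10 (since 10·10 = 100 = 9·11 + 1), so t ≡ 10·3 = 30 ≡ 8 (mod 11).
    Then x = 62 + 65·8 = 582, valid modulo lcm(65, 11) = 715: x ≡ 582 (mod 715).
Verify: 582 mod 13 = 10 ✓, 582 mod 5 = 2 ✓, 582 mod 11 = 10 ✓.

x ≡ 582 (mod 715).


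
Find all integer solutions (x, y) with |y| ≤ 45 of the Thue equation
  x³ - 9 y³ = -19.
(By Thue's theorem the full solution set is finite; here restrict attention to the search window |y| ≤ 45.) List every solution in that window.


The equation is x³ - 9y³ = -19. For fixed y, x³ = 9·y³ − 19, so a solution requires the RHS to be a perfect cube.
Strategy: iterate y from -45 to 45, compute RHS = 9·y³ − 19, and check whether it is a (positive or negative) perfect cube.
Check small values of y:
  y = 0: RHS = -19 is not a perfect cube.
  y = 1: RHS = -10 is not a perfect cube.
  y = -1: RHS = -28 is not a perfect cube.
  y = 2: RHS = 53 is not a perfect cube.
  y = -2: RHS = -91 is not a perfect cube.
  y = 3: RHS = 224 is not a perfect cube.
  y = -3: RHS = -262 is not a perfect cube.
Continuing the search up to |y| = 45 finds no solutions either.
No (x, y) in the scanned range satisfies the equation.

No integer solutions with |y| ≤ 45.


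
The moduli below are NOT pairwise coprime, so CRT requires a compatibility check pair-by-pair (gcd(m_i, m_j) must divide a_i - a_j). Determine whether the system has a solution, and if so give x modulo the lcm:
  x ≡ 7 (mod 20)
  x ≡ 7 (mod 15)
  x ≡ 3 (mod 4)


Moduli 20, 15, 4 are not pairwise coprime, so CRT works modulo lcm(m_i) when all pairwise compatibility conditions hold.
Pairwise compatibility: gcd(m_i, m_j) must divide a_i - a_j for every pair.
Merge one congruence at a time:
  Start: x ≡ 7 (mod 20).
  Combine with x ≡ 7 (mod 15): gcd(20, 15) = 5; 7 - 7 = 0, which IS divisible by 5, so compatible.
    Write x = 7 + 20·t and substitute into x ≡ 7 (mod 15): 20·t ≡ 7 − 7 = 0 (mod 15).
    Divide the congruence (and modulus) by g = 5: 4·t ≡ 0 (mod 3).
    Reduce coefficients mod 3: 1·t ≡ 0 (mod 3).
    So t ≡ 0 (mod 3).
    Then x = 7 + 20·0 = 7, valid modulo lcm(20, 15) = 60: x ≡ 7 (mod 60).
  Combine with x ≡ 3 (mod 4): gcd(60, 4) = 4; 3 - 7 = -4, which IS divisible by 4, so compatible.
    Write x = 7 + 60·t and substitute into x ≡ 3 (mod 4): 60·t ≡ 3 − 7 = -4 (mod 4).
    Divide the congruence (and modulus) by g = 4: 15·t ≡ -1 (mod 1).
    Modulo 1 every t works; take t = 0.
    Then x = 7 + 60·0 = 7, valid modulo lcm(60, 4) = 60: x ≡ 7 (mod 60).
Verify: 7 mod 20 = 7, 7 mod 15 = 7, 7 mod 4 = 3.

x ≡ 7 (mod 60).


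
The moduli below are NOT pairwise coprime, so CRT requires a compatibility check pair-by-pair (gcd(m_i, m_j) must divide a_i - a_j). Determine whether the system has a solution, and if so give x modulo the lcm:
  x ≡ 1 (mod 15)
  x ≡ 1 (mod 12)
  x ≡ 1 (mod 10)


Moduli 15, 12, 10 are not pairwise coprime, so CRT works modulo lcm(m_i) when all pairwise compatibility conditions hold.
Pairwise compatibility: gcd(m_i, m_j) must divide a_i - a_j for every pair.
Merge one congruence at a time:
  Start: x ≡ 1 (mod 15).
  Combine with x ≡ 1 (mod 12): gcd(15, 12) = 3; 1 - 1 = 0, which IS divisible by 3, so compatible.
    Write x = 1 + 15·t and substitute into x ≡ 1 (mod 12): 15·t ≡ 1 − 1 = 0 (mod 12).
    Divide the congruence (and modulus) by g = 3: 5·t ≡ 0 (mod 4).
    Reduce coefficients mod 4: 1·t ≡ 0 (mod 4).
    So t ≡ 0 (mod 4).
    Then x = 1 + 15·0 = 1, valid modulo lcm(15, 12) = 60: x ≡ 1 (mod 60).
  Combine with x ≡ 1 (mod 10): gcd(60, 10) = 10; 1 - 1 = 0, which IS divisible by 10, so compatible.
    Write x = 1 + 60·t and substitute into x ≡ 1 (mod 10): 60·t ≡ 1 − 1 = 0 (mod 10).
    Divide the congruence (and modulus) by g = 10: 6·t ≡ 0 (mod 1).
    Modulo 1 every t works; take t = 0.
    Then x = 1 + 60·0 = 1, valid modulo lcm(60, 10) = 60: x ≡ 1 (mod 60).
Verify: 1 mod 15 = 1, 1 mod 12 = 1, 1 mod 10 = 1.

x ≡ 1 (mod 60).


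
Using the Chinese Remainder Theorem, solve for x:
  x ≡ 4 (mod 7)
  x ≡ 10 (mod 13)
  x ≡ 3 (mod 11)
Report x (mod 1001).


Moduli 7, 13, 11 are pairwise coprime; by CRT there is a unique solution modulo M = 7 · 13 · 11 = 1001.
Solve pairwise, accumulating the modulus:
  Start with x ≡ 4 (mod 7).
  Combine with x ≡ 10 (mod 13): since gcd(7, 13) = 1, we get a unique residue mod 91.
    Write x = 4 + 7·t and substitute into x ≡ 10 (mod 13): 7·t ≡ 10 − 4 = 6 (mod 13).
    The inverse of 7 mod 13 is 2 (since 7·2 = 14 = 1·13 + 1), so t ≡ 2·6 = 12 ≡ 12 (mod 13).
    Then x = 4 + 7·12 = 88, valid modulo lcm(7, 13) = 91: x ≡ 88 (mod 91).
  Combine with x ≡ 3 (mod 11): since gcd(91, 11) = 1, we get a unique residue mod 1001.
    Write x = 88 + 91·t and substitute into x ≡ 3 (mod 11): 91·t ≡ 3 − 88 = -85 (mod 11).
    Reduce coefficients mod 11: 3·t ≡ 3 (mod 11).
    The inverse of 3 mod 11 is 4 (since 3·4 = 12 = 1·11 + 1), so t ≡ 4·3 = 12 ≡ 1 (mod 11).
    Then x = 88 + 91·1 = 179, valid modulo lcm(91, 11) = 1001: x ≡ 179 (mod 1001).
Verify: 179 mod 7 = 4 ✓, 179 mod 13 = 10 ✓, 179 mod 11 = 3 ✓.

x ≡ 179 (mod 1001).


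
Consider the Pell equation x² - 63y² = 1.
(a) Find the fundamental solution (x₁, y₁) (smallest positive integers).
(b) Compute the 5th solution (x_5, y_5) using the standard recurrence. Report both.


Step 1: Find the fundamental solution (x₁, y₁) of x² - 63y² = 1.
  Expand √63 as a continued fraction. a₀ = ⌊√63⌋ = 7; iterate m_{k+1} = d_k·a_k − m_k, d_{k+1} = (63 − m_{k+1}²)/d_k, a_{k+1} = ⌊(a₀ + m_{k+1})/d_{k+1}⌋ (starting m₀ = 0, d₀ = 1), with convergents p_k = a_k·p_{k-1} + p_{k-2}, q_k = a_k·q_{k-1} + q_{k-2} (p₋₁ = 1, q₋₁ = 0):
  k = 0: a₀ = 7; p₀/q₀ = 7/1; p₀² − 63·q₀² = 49 − 63 = -14.
  k = 1: m = 7, d = 14, a = ⌊(7 + 7)/14⌋ = 1; p/q = (1·7 + 1)/(1·1 + 0) = 8/1; p² − 63·q² = 64 − 63 = 1.
  The first convergent with p² − 63·q² = 1 gives the fundamental solution (x₁, y₁) = (8, 1).
Step 2: Apply the recurrence (x_{n+1}, y_{n+1}) = (x₁x_n + 63y₁y_n, x₁y_n + y₁x_n) repeatedly.
  From (x_1, y_1) = (8, 1): x_2 = 8·8 + 63·1·1 = 127; y_2 = 8·1 + 1·8 = 16.
  From (x_2, y_2) = (127, 16): x_3 = 8·127 + 63·1·16 = 2024; y_3 = 8·16 + 1·127 = 255.
  From (x_3, y_3) = (2024, 255): x_4 = 8·2024 + 63·1·255 = 32257; y_4 = 8·255 + 1·2024 = 4064.
  From (x_4, y_4) = (32257, 4064): x_5 = 8·32257 + 63·1·4064 = 514088; y_5 = 8·4064 + 1·32257 = 64769.
Step 3: Verify x_5² - 63·y_5² = 264286471744 - 264286471743 = 1 (should be 1). ✓

(x_1, y_1) = (8, 1); (x_5, y_5) = (514088, 64769).


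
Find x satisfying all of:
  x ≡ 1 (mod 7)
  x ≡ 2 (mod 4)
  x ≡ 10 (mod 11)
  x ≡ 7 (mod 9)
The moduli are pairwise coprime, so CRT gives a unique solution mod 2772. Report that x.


Product of moduli M = 7 · 4 · 11 · 9 = 2772.
Merge one congruence at a time:
  Start: x ≡ 1 (mod 7).
  Combine with x ≡ 2 (mod 4); new modulus lcm = 28.
    Write x = 1 + 7·t and substitute into x ≡ 2 (mod 4): 7·t ≡ 2 − 1 = 1 (mod 4).
    Reduce coefficients mod 4: 3·t ≡ 1 (mod 4).
    The inverse of 3 mod 4 is 3 (since 3·3 = 9 = 2·4 + 1), so t ≡ 3·1 = 3 ≡ 3 (mod 4).
    Then x = 1 + 7·3 = 22, valid modulo lcm(7, 4) = 28: x ≡ 22 (mod 28).
  Combine with x ≡ 10 (mod 11); new modulus lcm = 308.
    Write x = 22 + 28·t and substitute into x ≡ 10 (mod 11): 28·t ≡ 10 − 22 = -12 (mod 11).
    Reduce coefficients mod 11: 6·t ≡ 10 (mod 11).
    The inverse of 6 mod 11 is 2 (since 6·2 = 12 = 1·11 + 1), so t ≡ 2·10 = 20 ≡ 9 (mod 11).
    Then x = 22 + 28·9 = 274, valid modulo lcm(28, 11) = 308: x ≡ 274 (mod 308).
  Combine with x ≡ 7 (mod 9); new modulus lcm = 2772.
    Write x = 274 + 308·t and substitute into x ≡ 7 (mod 9): 308·t ≡ 7 − 274 = -267 (mod 9).
    Reduce coefficients mod 9: 2·t ≡ 3 (mod 9).
    The inverse of 2 mod 9 is 5 (since 2·5 = 10 = 1·9 + 1), so t ≡ 5·3 = 15 ≡ 6 (mod 9).
    Then x = 274 + 308·6 = 2122, valid modulo lcm(308, 9) = 2772: x ≡ 2122 (mod 2772).
Verify against each original: 2122 mod 7 = 1, 2122 mod 4 = 2, 2122 mod 11 = 10, 2122 mod 9 = 7.

x ≡ 2122 (mod 2772).


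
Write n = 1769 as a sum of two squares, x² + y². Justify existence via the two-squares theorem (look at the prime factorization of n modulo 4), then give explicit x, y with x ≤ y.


Step 1: Factor n = 1769 = 29 · 61.
Step 2: Check the mod-4 condition on each prime factor: 29 ≡ 1 (mod 4), exponent 1; 61 ≡ 1 (mod 4), exponent 1.
All primes ≡ 3 (mod 4) appear to even exponent (or don't appear), so by the two-squares theorem n IS expressible as a sum of two squares.
Step 3: Build a representation. Here n = 29 · 61 is a product of primes ≡ 1 (mod 4). Each prime p ≡ 1 (mod 4) is itself a sum of two squares; find a² by testing p − a² for a perfect square:
  29: 29 − 1² = 28, 29 − 2² = 25 = 5² ⇒ 29 = 2² + 5².
  61: 61 − 1² = 60, 61 − 2² = 57, 61 − 3² = 52, 61 − 4² = 45, 61 − 5² = 36 = 6² ⇒ 61 = 5² + 6².
  Combine using the Brahmagupta–Fibonacci identity (a² + b²)(c² + d²) = (ac − bd)² + (ad + bc)² = (ac + bd)² + (ad − bc)²:
  29 · 61 = 1769: from (2² + 5²)(5² + 6²), take (2·5 − 5·6, 2·6 + 5·5) = (10 − 30, 12 + 25) = (-20, 37); dropping signs (only squares matter) gives (20, 37); check 20² + 37² = 400 + 1369 = 1769 ✓.
Step 4: Order so x ≤ y and verify: 20² + 37² = 400 + 1369 = 1769 = n. ✓

n = 1769 = 20² + 37² (one valid representation with x ≤ y).


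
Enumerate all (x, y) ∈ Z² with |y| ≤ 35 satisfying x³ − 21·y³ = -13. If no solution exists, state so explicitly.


The equation is x³ - 21y³ = -13. For fixed y, x³ = 21·y³ − 13, so a solution requires the RHS to be a perfect cube.
Strategy: iterate y from -35 to 35, compute RHS = 21·y³ − 13, and check whether it is a (positive or negative) perfect cube.
Check small values of y:
  y = 0: RHS = -13 is not a perfect cube.
  y = 1: RHS = 8 = (2)³ ⇒ x = 2 works.
  y = -1: RHS = -34 is not a perfect cube.
  y = 2: RHS = 155 is not a perfect cube.
  y = -2: RHS = -181 is not a perfect cube.
  y = 3: RHS = 554 is not a perfect cube.
  y = -3: RHS = -580 is not a perfect cube.
Continuing, at y = 4: RHS = 1331 = (11)³ ⇒ x = 11 works.
Searching the remaining y in |y| ≤ 35 finds no further solutions.
Collected solutions: (2, 1), (11, 4).

Solutions (with |y| ≤ 35): (2, 1), (11, 4).


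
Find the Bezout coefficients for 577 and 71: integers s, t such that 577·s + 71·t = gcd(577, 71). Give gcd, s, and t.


Euclidean algorithm on (577, 71) — divide until remainder is 0:
  577 = 8 · 71 + 9
  71 = 7 · 9 + 8
  9 = 1 · 8 + 1
  8 = 8 · 1 + 0
gcd(577, 71) = 1.
Track Bezout coefficients alongside the remainders: start with r₀ = 577 = a·1 + b·0 (s = 1, t = 0) and r₁ = 71 = a·0 + b·1 (s = 0, t = 1); each new remainder r_{k+1} = r_{k-1} − q_k·r_k inherits s_{k+1} = s_{k-1} − q_k·s_k, t_{k+1} = t_{k-1} − q_k·t_k, so r_k = a·s_k + b·t_k at every step:
  q = 8: r = 9, s = 1 − 8·0 = 1, t = 0 − 8·1 = -8  (check: 577·1 + 71·(-8) = 9)
  q = 7: r = 8, s = 0 − 7·1 = -7, t = 1 − 7·(-8) = 57  (check: 577·(-7) + 71·57 = 8)
  q = 1: r = 1, s = 1 − 1·(-7) = 8, t = -8 − 1·57 = -65  (check: 577·8 + 71·(-65) = 1)
The row with r = 1 (the gcd) gives the Bezout coefficients s = 8, t = -65.
Result: 577 · (8) + 71 · (-65) = 1.

gcd(577, 71) = 1; s = 8, t = -65 (check: 577·8 + 71·(-65) = 1).


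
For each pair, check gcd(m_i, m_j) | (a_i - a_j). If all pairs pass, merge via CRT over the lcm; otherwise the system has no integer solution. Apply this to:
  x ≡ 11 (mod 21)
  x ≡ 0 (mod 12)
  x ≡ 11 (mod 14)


Moduli 21, 12, 14 are not pairwise coprime, so CRT works modulo lcm(m_i) when all pairwise compatibility conditions hold.
Pairwise compatibility: gcd(m_i, m_j) must divide a_i - a_j for every pair.
Merge one congruence at a time:
  Start: x ≡ 11 (mod 21).
  Combine with x ≡ 0 (mod 12): gcd(21, 12) = 3, and 0 - 11 = -11 is NOT divisible by 3.
    ⇒ system is inconsistent (no integer solution).

No solution (the system is inconsistent).


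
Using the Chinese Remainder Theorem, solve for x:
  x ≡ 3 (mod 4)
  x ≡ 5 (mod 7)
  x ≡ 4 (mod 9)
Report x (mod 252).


Moduli 4, 7, 9 are pairwise coprime; by CRT there is a unique solution modulo M = 4 · 7 · 9 = 252.
Solve pairwise, accumulating the modulus:
  Start with x ≡ 3 (mod 4).
  Combine with x ≡ 5 (mod 7): since gcd(4, 7) = 1, we get a unique residue mod 28.
    Write x = 3 + 4·t and substitute into x ≡ 5 (mod 7): 4·t ≡ 5 − 3 = 2 (mod 7).
    The inverse of 4 mod 7 is 2 (since 4·2 = 8 = 1·7 + 1), so t ≡ 2·2 = 4 ≡ 4 (mod 7).
    Then x = 3 + 4·4 = 19, valid modulo lcm(4, 7) = 28: x ≡ 19 (mod 28).
  Combine with x ≡ 4 (mod 9): since gcd(28, 9) = 1, we get a unique residue mod 252.
    Write x = 19 + 28·t and substitute into x ≡ 4 (mod 9): 28·t ≡ 4 − 19 = -15 (mod 9).
    Reduce coefficients mod 9: 1·t ≡ 3 (mod 9).
    So t ≡ 3 (mod 9).
    Then x = 19 + 28·3 = 103, valid modulo lcm(28, 9) = 252: x ≡ 103 (mod 252).
Verify: 103 mod 4 = 3 ✓, 103 mod 7 = 5 ✓, 103 mod 9 = 4 ✓.

x ≡ 103 (mod 252).


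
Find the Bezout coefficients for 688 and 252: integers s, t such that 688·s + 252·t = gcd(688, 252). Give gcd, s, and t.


Euclidean algorithm on (688, 252) — divide until remainder is 0:
  688 = 2 · 252 + 184
  252 = 1 · 184 + 68
  184 = 2 · 68 + 48
  68 = 1 · 48 + 20
  48 = 2 · 20 + 8
  20 = 2 · 8 + 4
  8 = 2 · 4 + 0
gcd(688, 252) = 4.
Track Bezout coefficients alongside the remainders: start with r₀ = 688 = a·1 + b·0 (s = 1, t = 0) and r₁ = 252 = a·0 + b·1 (s = 0, t = 1); each new remainder r_{k+1} = r_{k-1} − q_k·r_k inherits s_{k+1} = s_{k-1} − q_k·s_k, t_{k+1} = t_{k-1} − q_k·t_k, so r_k = a·s_k + b·t_k at every step:
  q = 2: r = 184, s = 1 − 2·0 = 1, t = 0 − 2·1 = -2  (check: 688·1 + 252·(-2) = 184)
  q = 1: r = 68, s = 0 − 1·1 = -1, t = 1 − 1·(-2) = 3  (check: 688·(-1) + 252·3 = 68)
  q = 2: r = 48, s = 1 − 2·(-1) = 3, t = -2 − 2·3 = -8  (check: 688·3 + 252·(-8) = 48)
  q = 1: r = 20, s = -1 − 1·3 = -4, t = 3 − 1·(-8) = 11  (check: 688·(-4) + 252·11 = 20)
  q = 2: r = 8, s = 3 − 2·(-4) = 11, t = -8 − 2·11 = -30  (check: 688·11 + 252·(-30) = 8)
  q = 2: r = 4, s = -4 − 2·11 = -26, t = 11 − 2·(-30) = 71  (check: 688·(-26) + 252·71 = 4)
The row with r = 4 (the gcd) gives the Bezout coefficients s = -26, t = 71.
Result: 688 · (-26) + 252 · (71) = 4.

gcd(688, 252) = 4; s = -26, t = 71 (check: 688·(-26) + 252·71 = 4).


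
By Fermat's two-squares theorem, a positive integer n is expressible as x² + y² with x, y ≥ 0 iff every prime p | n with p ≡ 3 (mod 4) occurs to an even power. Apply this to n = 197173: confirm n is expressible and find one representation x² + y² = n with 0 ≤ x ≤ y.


Step 1: Factor n = 197173 = 37 · 73^2.
Step 2: Check the mod-4 condition on each prime factor: 37 ≡ 1 (mod 4), exponent 1; 73 ≡ 1 (mod 4), exponent 2.
All primes ≡ 3 (mod 4) appear to even exponent (or don't appear), so by the two-squares theorem n IS expressible as a sum of two squares.
Step 3: Build a representation. Here n = 37 · 73 · 73 is a product of primes ≡ 1 (mod 4). Each prime p ≡ 1 (mod 4) is itself a sum of two squares; find a² by testing p − a² for a perfect square:
  37: 37 − 1² = 36 = 6² ⇒ 37 = 1² + 6².
  73: 73 − 1² = 72, 73 − 2² = 69, 73 − 3² = 64 = 8² ⇒ 73 = 3² + 8².
  Combine using the Brahmagupta–Fibonacci identity (a² + b²)(c² + d²) = (ac − bd)² + (ad + bc)² = (ac + bd)² + (ad − bc)²:
  37 · 73 = 2701: from (1² + 6²)(3² + 8²), take (1·3 − 6·8, 1·8 + 6·3) = (3 − 48, 8 + 18) = (-45, 26); dropping signs (only squares matter) gives (45, 26); check 45² + 26² = 2025 + 676 = 2701 ✓.
  2701 · 73 = 197173: from (45² + 26²)(3² + 8²), take (45·3 − 26·8, 45·8 + 26·3) = (135 − 208, 360 + 78) = (-73, 438); dropping signs (only squares matter) gives (73, 438); check 73² + 438² = 5329 + 191844 = 197173 ✓.
Step 4: Order so x ≤ y and verify: 73² + 438² = 5329 + 191844 = 197173 = n. ✓

n = 197173 = 73² + 438² (one valid representation with x ≤ y).


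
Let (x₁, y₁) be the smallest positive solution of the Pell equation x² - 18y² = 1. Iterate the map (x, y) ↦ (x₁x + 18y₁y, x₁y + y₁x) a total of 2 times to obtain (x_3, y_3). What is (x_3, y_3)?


Step 1: Find the fundamental solution (x₁, y₁) of x² - 18y² = 1.
  Expand √18 as a continued fraction. a₀ = ⌊√18⌋ = 4; iterate m_{k+1} = d_k·a_k − m_k, d_{k+1} = (18 − m_{k+1}²)/d_k, a_{k+1} = ⌊(a₀ + m_{k+1})/d_{k+1}⌋ (starting m₀ = 0, d₀ = 1), with convergents p_k = a_k·p_{k-1} + p_{k-2}, q_k = a_k·q_{k-1} + q_{k-2} (p₋₁ = 1, q₋₁ = 0):
  k = 0: a₀ = 4; p₀/q₀ = 4/1; p₀² − 18·q₀² = 16 − 18 = -2.
  k = 1: m = 4, d = 2, a = ⌊(4 + 4)/2⌋ = 4; p/q = (4·4 + 1)/(4·1 + 0) = 17/4; p² − 18·q² = 289 − 288 = 1.
  The first convergent with p² − 18·q² = 1 gives the fundamental solution (x₁, y₁) = (17, 4).
Step 2: Apply the recurrence (x_{n+1}, y_{n+1}) = (x₁x_n + 18y₁y_n, x₁y_n + y₁x_n) repeatedly.
  From (x_1, y_1) = (17, 4): x_2 = 17·17 + 18·4·4 = 577; y_2 = 17·4 + 4·17 = 136.
  From (x_2, y_2) = (577, 136): x_3 = 17·577 + 18·4·136 = 19601; y_3 = 17·136 + 4·577 = 4620.
Step 3: Verify x_3² - 18·y_3² = 384199201 - 384199200 = 1 (should be 1). ✓

(x_1, y_1) = (17, 4); (x_3, y_3) = (19601, 4620).


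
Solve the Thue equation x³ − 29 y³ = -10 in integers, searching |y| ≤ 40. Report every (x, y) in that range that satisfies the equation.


The equation is x³ - 29y³ = -10. For fixed y, x³ = 29·y³ − 10, so a solution requires the RHS to be a perfect cube.
Strategy: iterate y from -40 to 40, compute RHS = 29·y³ − 10, and check whether it is a (positive or negative) perfect cube.
Check small values of y:
  y = 0: RHS = -10 is not a perfect cube.
  y = 1: RHS = 19 is not a perfect cube.
  y = -1: RHS = -39 is not a perfect cube.
  y = 2: RHS = 222 is not a perfect cube.
  y = -2: RHS = -242 is not a perfect cube.
  y = 3: RHS = 773 is not a perfect cube.
  y = -3: RHS = -793 is not a perfect cube.
Continuing the search up to |y| = 40 finds no solutions either.
No (x, y) in the scanned range satisfies the equation.

No integer solutions with |y| ≤ 40.


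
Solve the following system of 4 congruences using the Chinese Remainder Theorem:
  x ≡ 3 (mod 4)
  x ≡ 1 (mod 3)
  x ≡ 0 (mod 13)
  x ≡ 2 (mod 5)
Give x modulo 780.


Product of moduli M = 4 · 3 · 13 · 5 = 780.
Merge one congruence at a time:
  Start: x ≡ 3 (mod 4).
  Combine with x ≡ 1 (mod 3); new modulus lcm = 12.
    Write x = 3 + 4·t and substitute into x ≡ 1 (mod 3): 4·t ≡ 1 − 3 = -2 (mod 3).
    Reduce coefficients mod 3: 1·t ≡ 1 (mod 3).
    So t ≡ 1 (mod 3).
    Then x = 3 + 4·1 = 7, valid modulo lcm(4, 3) = 12: x ≡ 7 (mod 12).
  Combine with x ≡ 0 (mod 13); new modulus lcm = 156.
    Write x = 7 + 12·t and substitute into x ≡ 0 (mod 13): 12·t ≡ 0 − 7 = -7 (mod 13).
    Reduce coefficients mod 13: 12·t ≡ 6 (mod 13).
    The inverse of 12 mod 13 is 12 (since 12·12 = 144 = 11·13 + 1), so t ≡ 12·6 = 72 ≡ 7 (mod 13).
    Then x = 7 + 12·7 = 91, valid modulo lcm(12, 13) = 156: x ≡ 91 (mod 156).
  Combine with x ≡ 2 (mod 5); new modulus lcm = 780.
    Write x = 91 + 156·t and substitute into x ≡ 2 (mod 5): 156·t ≡ 2 − 91 = -89 (mod 5).
    Reduce coefficients mod 5: 1·t ≡ 1 (mod 5).
    So t ≡ 1 (mod 5).
    Then x = 91 + 156·1 = 247, valid modulo lcm(156, 5) = 780: x ≡ 247 (mod 780).
Verify against each original: 247 mod 4 = 3, 247 mod 3 = 1, 247 mod 13 = 0, 247 mod 5 = 2.

x ≡ 247 (mod 780).


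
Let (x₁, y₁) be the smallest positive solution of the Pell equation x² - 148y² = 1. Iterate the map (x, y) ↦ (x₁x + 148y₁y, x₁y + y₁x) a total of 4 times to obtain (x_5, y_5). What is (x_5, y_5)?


Step 1: Find the fundamental solution (x₁, y₁) of x² - 148y² = 1.
  Expand √148 as a continued fraction. a₀ = ⌊√148⌋ = 12; iterate m_{k+1} = d_k·a_k − m_k, d_{k+1} = (148 − m_{k+1}²)/d_k, a_{k+1} = ⌊(a₀ + m_{k+1})/d_{k+1}⌋ (starting m₀ = 0, d₀ = 1), with convergents p_k = a_k·p_{k-1} + p_{k-2}, q_k = a_k·q_{k-1} + q_{k-2} (p₋₁ = 1, q₋₁ = 0):
  k = 0: a₀ = 12; p₀/q₀ = 12/1; p₀² − 148·q₀² = 144 − 148 = -4.
  k = 1: m = 12, d = 4, a = ⌊(12 + 12)/4⌋ = 6; p/q = (6·12 + 1)/(6·1 + 0) = 73/6; p² − 148·q² = 5329 − 5328 = 1.
  The first convergent with p² − 148·q² = 1 gives the fundamental solution (x₁, y₁) = (73, 6).
Step 2: Apply the recurrence (x_{n+1}, y_{n+1}) = (x₁x_n + 148y₁y_n, x₁y_n + y₁x_n) repeatedly.
  From (x_1, y_1) = (73, 6): x_2 = 73·73 + 148·6·6 = 10657; y_2 = 73·6 + 6·73 = 876.
  From (x_2, y_2) = (10657, 876): x_3 = 73·10657 + 148·6·876 = 1555849; y_3 = 73·876 + 6·10657 = 127890.
  From (x_3, y_3) = (1555849, 127890): x_4 = 73·1555849 + 148·6·127890 = 227143297; y_4 = 73·127890 + 6·1555849 = 18671064.
  From (x_4, y_4) = (227143297, 18671064): x_5 = 73·227143297 + 148·6·18671064 = 33161365513; y_5 = 73·18671064 + 6·227143297 = 2725847454.
Step 3: Verify x_5² - 148·y_5² = 1099676162686785753169 - 1099676162686785753168 = 1 (should be 1). ✓

(x_1, y_1) = (73, 6); (x_5, y_5) = (33161365513, 2725847454).


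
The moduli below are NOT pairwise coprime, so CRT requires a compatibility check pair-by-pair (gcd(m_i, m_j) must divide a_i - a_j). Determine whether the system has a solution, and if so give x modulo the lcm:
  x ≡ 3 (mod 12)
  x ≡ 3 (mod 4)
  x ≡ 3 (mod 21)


Moduli 12, 4, 21 are not pairwise coprime, so CRT works modulo lcm(m_i) when all pairwise compatibility conditions hold.
Pairwise compatibility: gcd(m_i, m_j) must divide a_i - a_j for every pair.
Merge one congruence at a time:
  Start: x ≡ 3 (mod 12).
  Combine with x ≡ 3 (mod 4): gcd(12, 4) = 4; 3 - 3 = 0, which IS divisible by 4, so compatible.
    Write x = 3 + 12·t and substitute into x ≡ 3 (mod 4): 12·t ≡ 3 − 3 = 0 (mod 4).
    Divide the congruence (and modulus) by g = 4: 3·t ≡ 0 (mod 1).
    Modulo 1 every t works; take t = 0.
    Then x = 3 + 12·0 = 3, valid modulo lcm(12, 4) = 12: x ≡ 3 (mod 12).
  Combine with x ≡ 3 (mod 21): gcd(12, 21) = 3; 3 - 3 = 0, which IS divisible by 3, so compatible.
    Write x = 3 + 12·t and substitute into x ≡ 3 (mod 21): 12·t ≡ 3 − 3 = 0 (mod 21).
    Divide the congruence (and modulus) by g = 3: 4·t ≡ 0 (mod 7).
    The inverse of 4 mod 7 is 2 (since 4·2 = 8 = 1·7 + 1), so t ≡ 2·0 = 0 ≡ 0 (mod 7).
    Then x = 3 + 12·0 = 3, valid modulo lcm(12, 21) = 84: x ≡ 3 (mod 84).
Verify: 3 mod 12 = 3, 3 mod 4 = 3, 3 mod 21 = 3.

x ≡ 3 (mod 84).


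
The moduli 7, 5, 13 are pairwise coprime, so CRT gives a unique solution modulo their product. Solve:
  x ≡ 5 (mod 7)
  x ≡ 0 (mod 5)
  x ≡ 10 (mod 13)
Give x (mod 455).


Moduli 7, 5, 13 are pairwise coprime; by CRT there is a unique solution modulo M = 7 · 5 · 13 = 455.
Solve pairwise, accumulating the modulus:
  Start with x ≡ 5 (mod 7).
  Combine with x ≡ 0 (mod 5): since gcd(7, 5) = 1, we get a unique residue mod 35.
    Write x = 5 + 7·t and substitute into x ≡ 0 (mod 5): 7·t ≡ 0 − 5 = -5 (mod 5).
    Reduce coefficients mod 5: 2·t ≡ 0 (mod 5).
    The inverse of 2 mod 5 is 3 (since 2·3 = 6 = 1·5 + 1), so t ≡ 3·0 = 0 ≡ 0 (mod 5).
    Then x = 5 + 7·0 = 5, valid modulo lcm(7, 5) = 35: x ≡ 5 (mod 35).
  Combine with x ≡ 10 (mod 13): since gcd(35, 13) = 1, we get a unique residue mod 455.
    Write x = 5 + 35·t and substitute into x ≡ 10 (mod 13): 35·t ≡ 10 − 5 = 5 (mod 13).
    Reduce coefficients mod 13: 9·t ≡ 5 (mod 13).
    The inverse of 9 mod 13 is 3 (since 9·3 = 27 = 2·13 + 1), so t ≡ 3·5 = 15 ≡ 2 (mod 13).
    Then x = 5 + 35·2 = 75, valid modulo lcm(35, 13) = 455: x ≡ 75 (mod 455).
Verify: 75 mod 7 = 5 ✓, 75 mod 5 = 0 ✓, 75 mod 13 = 10 ✓.

x ≡ 75 (mod 455).
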